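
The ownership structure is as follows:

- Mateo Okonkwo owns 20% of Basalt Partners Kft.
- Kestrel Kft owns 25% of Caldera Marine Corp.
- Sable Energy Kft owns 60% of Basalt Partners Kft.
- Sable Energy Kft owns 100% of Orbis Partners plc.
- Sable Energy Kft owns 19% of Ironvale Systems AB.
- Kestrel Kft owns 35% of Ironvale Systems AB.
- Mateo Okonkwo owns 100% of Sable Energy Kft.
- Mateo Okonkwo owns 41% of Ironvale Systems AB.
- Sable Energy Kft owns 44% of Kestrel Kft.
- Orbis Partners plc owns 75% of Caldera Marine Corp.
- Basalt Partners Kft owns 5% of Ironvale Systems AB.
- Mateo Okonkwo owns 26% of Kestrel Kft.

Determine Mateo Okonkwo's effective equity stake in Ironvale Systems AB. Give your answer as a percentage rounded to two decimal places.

Mateo reaches Ironvale along 6 paths.
Via Kestrel: 26% × 35% = 9.1%.
Via Sable → Kestrel: 100% × 44% × 35% = 15.4%.
Via Sable: 100% × 19% = 19%.
Direct stake: 41% = 41%.
Via Basalt: 20% × 5% = 1%.
Via Sable → Basalt: 100% × 60% × 5% = 3%.
Total: 9.1% + 15.4% + 19% + 41% + 1% + 3% = 88.5%.
Rounded: 88.50%.

88.50%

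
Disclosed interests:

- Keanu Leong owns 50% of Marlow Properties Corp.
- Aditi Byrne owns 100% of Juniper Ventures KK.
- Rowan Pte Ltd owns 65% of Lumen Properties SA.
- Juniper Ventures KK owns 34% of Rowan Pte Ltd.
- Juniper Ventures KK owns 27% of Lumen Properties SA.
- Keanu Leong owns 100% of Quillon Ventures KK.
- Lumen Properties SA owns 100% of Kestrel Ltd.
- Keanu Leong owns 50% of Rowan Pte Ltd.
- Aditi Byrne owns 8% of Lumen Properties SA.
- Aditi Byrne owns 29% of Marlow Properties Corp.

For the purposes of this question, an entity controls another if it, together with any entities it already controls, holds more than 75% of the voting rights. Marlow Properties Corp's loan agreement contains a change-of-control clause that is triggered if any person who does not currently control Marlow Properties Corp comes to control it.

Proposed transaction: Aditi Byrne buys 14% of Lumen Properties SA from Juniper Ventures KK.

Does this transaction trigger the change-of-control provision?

The purchase adds only to Aditi's holdings (Juniper's stake shrinks), so Aditi is the only person who could newly come to control Marlow.
Aditi holds 100% of Juniper, so Aditi controls Juniper.
In Marlow, Aditi's side holds only 29%, not > 75%.
So before the transaction, Aditi does not control Marlow.
After the purchase, Aditi's direct stake in Lumen rises to 8% + 14% = 22%, and Juniper's stake falls to 13%.
Aditi's side now holds 13% + 22% = 35% of Lumen, not > 75%, so Aditi still does not control Lumen.
After the transaction, Aditi's side holds 29% of Marlow, not > 75%, so Aditi still does not control Marlow.
No new person acquires control, so the clause is not triggered.

No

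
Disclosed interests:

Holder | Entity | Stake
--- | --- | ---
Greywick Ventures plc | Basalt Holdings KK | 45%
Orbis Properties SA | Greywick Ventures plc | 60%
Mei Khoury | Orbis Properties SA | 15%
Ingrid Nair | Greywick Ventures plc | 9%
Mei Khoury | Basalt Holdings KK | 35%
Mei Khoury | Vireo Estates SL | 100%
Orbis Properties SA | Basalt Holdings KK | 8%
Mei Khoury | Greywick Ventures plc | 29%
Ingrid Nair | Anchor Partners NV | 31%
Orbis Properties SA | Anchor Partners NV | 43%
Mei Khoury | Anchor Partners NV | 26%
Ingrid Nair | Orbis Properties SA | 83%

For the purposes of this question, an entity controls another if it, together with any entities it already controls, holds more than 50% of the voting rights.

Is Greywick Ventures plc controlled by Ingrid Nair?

Yes

Ingrid holds 83% of Orbis, so Ingrid controls Orbis.
Orbis and Ingrid together hold 60% + 9% = 69% of Greywick, so Ingrid controls Greywick.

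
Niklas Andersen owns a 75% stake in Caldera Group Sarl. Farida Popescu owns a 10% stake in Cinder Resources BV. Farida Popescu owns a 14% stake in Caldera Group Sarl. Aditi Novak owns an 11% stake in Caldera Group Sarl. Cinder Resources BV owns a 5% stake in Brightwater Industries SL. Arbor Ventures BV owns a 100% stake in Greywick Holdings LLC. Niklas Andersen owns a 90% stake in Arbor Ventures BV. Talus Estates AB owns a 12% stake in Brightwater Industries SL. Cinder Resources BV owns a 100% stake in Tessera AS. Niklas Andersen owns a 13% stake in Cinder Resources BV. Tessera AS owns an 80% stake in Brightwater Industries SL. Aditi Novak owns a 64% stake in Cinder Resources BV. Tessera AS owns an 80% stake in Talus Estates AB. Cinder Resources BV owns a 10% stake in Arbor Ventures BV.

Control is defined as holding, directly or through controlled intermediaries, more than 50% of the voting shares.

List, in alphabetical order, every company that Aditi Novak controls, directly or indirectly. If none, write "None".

Aditi holds 64% of Cinder, so Aditi controls Cinder.
Cinder holds 100% of Tessera, so Aditi controls Tessera.
Tessera holds 80% of Talus, so Aditi controls Talus.
Tessera and Cinder and Talus together hold 80% + 5% + 12% = 97% of Brightwater, so Aditi controls Brightwater.
No other company's threshold is met.

Brightwater Industries SL, Cinder Resources BV, Talus Estates AB, Tessera AS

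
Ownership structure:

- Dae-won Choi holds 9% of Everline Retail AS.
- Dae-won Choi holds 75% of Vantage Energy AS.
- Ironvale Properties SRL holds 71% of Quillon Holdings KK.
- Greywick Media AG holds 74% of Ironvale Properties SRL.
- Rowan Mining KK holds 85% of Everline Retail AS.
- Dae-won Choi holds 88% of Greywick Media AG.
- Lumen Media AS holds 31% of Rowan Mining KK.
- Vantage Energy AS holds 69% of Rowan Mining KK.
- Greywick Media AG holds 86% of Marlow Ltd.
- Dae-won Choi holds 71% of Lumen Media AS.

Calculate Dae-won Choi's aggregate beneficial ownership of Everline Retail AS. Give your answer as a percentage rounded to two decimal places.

71.70%

Dae-won reaches Everline along 3 paths.
Via Lumen → Rowan: 71% × 31% × 85% = 18.7085%.
Via Vantage → Rowan: 75% × 69% × 85% = 43.9875%.
Direct stake: 9% = 9%.
Total: 18.7085% + 43.9875% + 9% = 71.696%.
Rounded: 71.70%.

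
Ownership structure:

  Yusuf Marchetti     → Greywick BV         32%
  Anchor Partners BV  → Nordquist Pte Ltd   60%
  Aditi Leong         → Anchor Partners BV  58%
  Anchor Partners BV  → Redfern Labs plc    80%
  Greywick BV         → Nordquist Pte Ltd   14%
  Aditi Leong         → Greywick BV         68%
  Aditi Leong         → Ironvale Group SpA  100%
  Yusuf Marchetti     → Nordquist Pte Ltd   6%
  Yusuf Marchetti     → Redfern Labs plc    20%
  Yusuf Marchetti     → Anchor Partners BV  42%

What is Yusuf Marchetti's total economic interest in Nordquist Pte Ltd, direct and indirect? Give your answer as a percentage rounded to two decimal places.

35.68%

Yusuf reaches Nordquist along 3 paths.
Via Anchor: 42% × 60% = 25.2%.
Via Greywick: 32% × 14% = 4.48%.
Direct stake: 6% = 6%.
Total: 25.2% + 4.48% + 6% = 35.68%.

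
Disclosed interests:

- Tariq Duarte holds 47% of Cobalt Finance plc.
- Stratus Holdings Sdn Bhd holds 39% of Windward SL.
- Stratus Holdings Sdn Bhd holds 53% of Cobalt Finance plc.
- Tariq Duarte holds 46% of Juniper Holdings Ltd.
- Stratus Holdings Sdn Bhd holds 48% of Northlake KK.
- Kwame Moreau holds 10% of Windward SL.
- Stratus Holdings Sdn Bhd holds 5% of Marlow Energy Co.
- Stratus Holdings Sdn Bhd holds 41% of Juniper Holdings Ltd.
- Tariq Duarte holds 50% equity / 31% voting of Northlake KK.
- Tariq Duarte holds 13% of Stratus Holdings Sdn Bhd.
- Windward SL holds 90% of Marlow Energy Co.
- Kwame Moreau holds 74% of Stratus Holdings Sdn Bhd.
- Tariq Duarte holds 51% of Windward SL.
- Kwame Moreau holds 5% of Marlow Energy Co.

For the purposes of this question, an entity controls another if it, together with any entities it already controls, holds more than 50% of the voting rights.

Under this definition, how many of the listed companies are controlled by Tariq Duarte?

2

Tariq holds 51% of Windward, so Tariq controls Windward.
Windward holds 90% of Marlow, so Tariq controls Marlow.
No other company's threshold is met.
Tariq controls 2 companies.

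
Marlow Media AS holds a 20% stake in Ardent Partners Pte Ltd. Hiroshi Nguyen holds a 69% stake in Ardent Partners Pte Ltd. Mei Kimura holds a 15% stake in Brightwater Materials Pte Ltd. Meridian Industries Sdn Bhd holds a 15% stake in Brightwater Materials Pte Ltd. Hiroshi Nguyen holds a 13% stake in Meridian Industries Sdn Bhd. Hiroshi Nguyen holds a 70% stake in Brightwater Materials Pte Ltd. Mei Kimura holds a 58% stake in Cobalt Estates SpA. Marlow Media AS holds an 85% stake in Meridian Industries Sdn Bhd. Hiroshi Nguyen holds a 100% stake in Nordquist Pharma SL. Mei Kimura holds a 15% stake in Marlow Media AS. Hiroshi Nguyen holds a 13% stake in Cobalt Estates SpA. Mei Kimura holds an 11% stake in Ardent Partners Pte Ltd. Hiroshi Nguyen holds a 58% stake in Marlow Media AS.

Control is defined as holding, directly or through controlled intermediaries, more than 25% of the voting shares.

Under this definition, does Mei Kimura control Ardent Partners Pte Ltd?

Mei holds 58% of Cobalt, so Mei controls Cobalt.
In Ardent, Mei's side holds only 11%, not > 25%.
So Mei does not control Ardent.

No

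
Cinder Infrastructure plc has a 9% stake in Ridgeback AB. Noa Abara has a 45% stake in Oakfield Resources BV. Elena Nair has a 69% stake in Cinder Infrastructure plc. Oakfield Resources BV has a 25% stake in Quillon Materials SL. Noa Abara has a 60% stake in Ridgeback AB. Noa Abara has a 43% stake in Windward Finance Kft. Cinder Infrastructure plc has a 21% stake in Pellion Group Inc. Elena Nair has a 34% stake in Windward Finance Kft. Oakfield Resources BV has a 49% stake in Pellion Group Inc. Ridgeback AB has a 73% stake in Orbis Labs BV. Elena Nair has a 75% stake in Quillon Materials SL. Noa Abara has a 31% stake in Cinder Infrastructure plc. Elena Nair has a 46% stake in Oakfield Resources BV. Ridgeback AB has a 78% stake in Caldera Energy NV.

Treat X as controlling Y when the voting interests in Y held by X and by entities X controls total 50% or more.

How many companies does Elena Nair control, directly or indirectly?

2

Elena holds 69% of Cinder, so Elena controls Cinder.
Elena holds 75% of Quillon, so Elena controls Quillon.
No other company's threshold is met.
Elena controls 2 companies.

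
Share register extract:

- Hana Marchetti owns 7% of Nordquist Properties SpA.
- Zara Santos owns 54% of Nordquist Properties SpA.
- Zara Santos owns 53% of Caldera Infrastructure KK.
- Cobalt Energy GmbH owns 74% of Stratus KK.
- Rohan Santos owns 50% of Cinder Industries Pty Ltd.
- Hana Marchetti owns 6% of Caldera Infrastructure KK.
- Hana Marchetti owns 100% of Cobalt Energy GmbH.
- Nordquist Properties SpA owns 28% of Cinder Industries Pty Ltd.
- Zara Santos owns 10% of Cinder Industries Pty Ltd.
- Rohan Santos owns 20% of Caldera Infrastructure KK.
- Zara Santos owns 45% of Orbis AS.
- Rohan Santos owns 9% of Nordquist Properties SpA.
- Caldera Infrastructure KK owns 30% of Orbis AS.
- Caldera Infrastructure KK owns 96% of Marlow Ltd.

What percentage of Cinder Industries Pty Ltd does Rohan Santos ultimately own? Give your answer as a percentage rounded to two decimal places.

52.52%

Rohan reaches Cinder along 2 paths.
Direct stake: 50% = 50%.
Via Nordquist: 9% × 28% = 2.52%.
Total: 50% + 2.52% = 52.52%.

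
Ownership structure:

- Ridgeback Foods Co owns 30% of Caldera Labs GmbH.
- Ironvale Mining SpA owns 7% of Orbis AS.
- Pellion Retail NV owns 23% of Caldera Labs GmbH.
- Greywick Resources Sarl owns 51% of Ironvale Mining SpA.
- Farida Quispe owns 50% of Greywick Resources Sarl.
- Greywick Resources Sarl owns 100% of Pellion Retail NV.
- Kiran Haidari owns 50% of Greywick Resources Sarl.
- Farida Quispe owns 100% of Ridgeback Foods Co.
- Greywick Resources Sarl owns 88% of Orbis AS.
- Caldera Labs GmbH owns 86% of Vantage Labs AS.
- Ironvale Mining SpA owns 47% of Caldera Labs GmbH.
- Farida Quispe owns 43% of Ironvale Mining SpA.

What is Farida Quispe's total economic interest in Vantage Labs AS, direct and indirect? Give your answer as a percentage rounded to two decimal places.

Farida reaches Vantage along 4 paths.
Via Ridgeback → Caldera: 100% × 30% × 86% = 25.8%.
Via Greywick → Ironvale → Caldera: 50% × 51% × 47% × 86% = 10.3071%.
Via Ironvale → Caldera: 43% × 47% × 86% = 17.3806%.
Via Greywick → Pellion → Caldera: 50% × 100% × 23% × 86% = 9.89%.
Total: 25.8% + 10.3071% + 17.3806% + 9.89% = 63.3777%.
Rounded: 63.38%.

63.38%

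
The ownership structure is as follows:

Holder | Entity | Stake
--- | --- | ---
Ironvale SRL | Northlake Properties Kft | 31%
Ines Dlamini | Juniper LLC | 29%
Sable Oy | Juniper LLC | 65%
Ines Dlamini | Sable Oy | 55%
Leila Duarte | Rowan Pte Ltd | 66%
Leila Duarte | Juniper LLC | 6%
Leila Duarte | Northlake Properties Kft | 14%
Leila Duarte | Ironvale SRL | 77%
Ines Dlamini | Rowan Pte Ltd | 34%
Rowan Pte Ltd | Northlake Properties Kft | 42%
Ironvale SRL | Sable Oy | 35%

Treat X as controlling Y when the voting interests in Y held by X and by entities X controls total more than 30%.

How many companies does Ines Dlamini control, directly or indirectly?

Ines holds 34% of Rowan, so Ines controls Rowan.
Ines holds 55% of Sable, so Ines controls Sable.
Rowan holds 42% of Northlake, so Ines controls Northlake.
Sable and Ines together hold 65% + 29% = 94% of Juniper, so Ines controls Juniper.
No other company's threshold is met.
Ines controls 4 companies.

4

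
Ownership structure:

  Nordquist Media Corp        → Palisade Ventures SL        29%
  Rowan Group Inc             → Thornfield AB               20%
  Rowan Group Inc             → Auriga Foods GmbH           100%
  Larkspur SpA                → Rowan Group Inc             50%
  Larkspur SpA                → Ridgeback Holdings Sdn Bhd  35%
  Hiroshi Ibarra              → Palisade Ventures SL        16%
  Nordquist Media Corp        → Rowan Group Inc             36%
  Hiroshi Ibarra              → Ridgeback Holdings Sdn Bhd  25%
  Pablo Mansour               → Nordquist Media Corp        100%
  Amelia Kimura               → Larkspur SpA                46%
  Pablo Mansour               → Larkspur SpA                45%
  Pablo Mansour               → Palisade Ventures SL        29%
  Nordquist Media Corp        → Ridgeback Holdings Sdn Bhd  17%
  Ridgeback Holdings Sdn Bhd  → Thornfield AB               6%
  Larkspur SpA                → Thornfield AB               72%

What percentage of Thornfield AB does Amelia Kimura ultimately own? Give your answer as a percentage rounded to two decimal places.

Amelia reaches Thornfield along 3 paths.
Via Larkspur → Ridgeback: 46% × 35% × 6% = 0.966%.
Via Larkspur → Rowan: 46% × 50% × 20% = 4.6%.
Via Larkspur: 46% × 72% = 33.12%.
Total: 0.966% + 4.6% + 33.12% = 38.686%.
Rounded: 38.69%.

38.69%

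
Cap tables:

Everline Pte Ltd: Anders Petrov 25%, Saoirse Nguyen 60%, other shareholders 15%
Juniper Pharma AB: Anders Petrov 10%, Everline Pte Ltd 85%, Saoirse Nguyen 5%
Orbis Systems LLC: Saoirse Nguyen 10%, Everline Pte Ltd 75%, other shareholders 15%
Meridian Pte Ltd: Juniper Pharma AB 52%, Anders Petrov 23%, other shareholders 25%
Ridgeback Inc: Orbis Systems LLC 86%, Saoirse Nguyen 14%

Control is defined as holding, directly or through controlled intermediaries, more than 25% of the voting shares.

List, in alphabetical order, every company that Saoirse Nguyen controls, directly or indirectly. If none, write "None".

Saoirse holds 60% of Everline, so Saoirse controls Everline.
Everline and Saoirse together hold 85% + 5% = 90% of Juniper, so Saoirse controls Juniper.
Saoirse and Everline together hold 10% + 75% = 85% of Orbis, so Saoirse controls Orbis.
Juniper holds 52% of Meridian, so Saoirse controls Meridian.
Orbis and Saoirse together hold 86% + 14% = 100% of Ridgeback, so Saoirse controls Ridgeback.

Everline Pte Ltd, Juniper Pharma AB, Meridian Pte Ltd, Orbis Systems LLC, Ridgeback Inc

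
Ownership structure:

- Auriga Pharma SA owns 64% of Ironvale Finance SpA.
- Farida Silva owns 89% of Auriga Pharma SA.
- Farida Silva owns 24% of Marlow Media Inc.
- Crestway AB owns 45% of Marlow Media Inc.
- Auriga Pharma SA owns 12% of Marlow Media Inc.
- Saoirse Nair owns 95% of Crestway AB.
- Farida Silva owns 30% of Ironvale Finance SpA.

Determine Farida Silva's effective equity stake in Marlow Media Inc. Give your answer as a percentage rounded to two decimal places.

34.68%

Farida reaches Marlow along 2 paths.
Direct stake: 24% = 24%.
Via Auriga: 89% × 12% = 10.68%.
Total: 24% + 10.68% = 34.68%.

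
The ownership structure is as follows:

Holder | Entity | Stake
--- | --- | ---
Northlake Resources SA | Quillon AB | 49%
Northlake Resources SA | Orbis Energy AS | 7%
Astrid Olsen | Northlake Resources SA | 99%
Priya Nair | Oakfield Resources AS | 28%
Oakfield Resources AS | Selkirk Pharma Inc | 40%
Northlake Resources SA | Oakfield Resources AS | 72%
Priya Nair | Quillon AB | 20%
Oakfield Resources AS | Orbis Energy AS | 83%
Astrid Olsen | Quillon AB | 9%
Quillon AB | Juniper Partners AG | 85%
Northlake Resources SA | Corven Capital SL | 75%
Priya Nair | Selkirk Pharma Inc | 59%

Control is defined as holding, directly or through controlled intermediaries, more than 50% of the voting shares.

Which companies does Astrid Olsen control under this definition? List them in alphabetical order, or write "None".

Corven Capital SL, Juniper Partners AG, Northlake Resources SA, Oakfield Resources AS, Orbis Energy AS, Quillon AB

Astrid holds 99% of Northlake, so Astrid controls Northlake.
Astrid and Northlake together hold 9% + 49% = 58% of Quillon, so Astrid controls Quillon.
Northlake holds 72% of Oakfield, so Astrid controls Oakfield.
Oakfield and Northlake together hold 83% + 7% = 90% of Orbis, so Astrid controls Orbis.
Quillon holds 85% of Juniper, so Astrid controls Juniper.
Northlake holds 75% of Corven, so Astrid controls Corven.
No other company's threshold is met.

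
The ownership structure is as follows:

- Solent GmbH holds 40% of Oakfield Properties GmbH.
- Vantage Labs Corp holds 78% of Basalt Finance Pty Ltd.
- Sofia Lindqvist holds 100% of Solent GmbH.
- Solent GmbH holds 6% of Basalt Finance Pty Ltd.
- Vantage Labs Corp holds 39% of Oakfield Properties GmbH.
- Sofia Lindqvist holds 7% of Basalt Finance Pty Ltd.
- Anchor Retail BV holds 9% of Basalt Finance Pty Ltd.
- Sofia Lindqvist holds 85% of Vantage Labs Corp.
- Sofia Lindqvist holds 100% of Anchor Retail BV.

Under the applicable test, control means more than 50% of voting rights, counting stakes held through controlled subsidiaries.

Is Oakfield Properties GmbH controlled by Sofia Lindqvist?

Sofia holds 85% of Vantage, so Sofia controls Vantage.
Sofia holds 100% of Solent, so Sofia controls Solent.
Solent and Vantage together hold 40% + 39% = 79% of Oakfield, so Sofia controls Oakfield.

Yes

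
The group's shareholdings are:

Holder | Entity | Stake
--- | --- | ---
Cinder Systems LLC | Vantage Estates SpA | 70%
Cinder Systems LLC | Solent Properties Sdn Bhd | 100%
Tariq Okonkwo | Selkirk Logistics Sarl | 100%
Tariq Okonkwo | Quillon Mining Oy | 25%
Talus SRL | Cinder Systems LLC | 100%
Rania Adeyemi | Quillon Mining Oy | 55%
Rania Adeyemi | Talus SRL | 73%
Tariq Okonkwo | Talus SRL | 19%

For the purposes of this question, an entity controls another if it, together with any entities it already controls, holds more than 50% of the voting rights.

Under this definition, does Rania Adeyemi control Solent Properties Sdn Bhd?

Yes

Rania holds 73% of Talus, so Rania controls Talus.
Talus holds 100% of Cinder, so Rania controls Cinder.
Cinder holds 100% of Solent, so Rania controls Solent.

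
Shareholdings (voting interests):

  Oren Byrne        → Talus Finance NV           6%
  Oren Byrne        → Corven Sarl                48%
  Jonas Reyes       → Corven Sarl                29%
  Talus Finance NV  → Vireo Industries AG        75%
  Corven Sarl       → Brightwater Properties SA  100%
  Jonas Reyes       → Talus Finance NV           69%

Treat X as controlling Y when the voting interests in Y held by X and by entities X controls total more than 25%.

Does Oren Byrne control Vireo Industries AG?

Oren holds 48% of Corven, so Oren controls Corven.
Corven holds 100% of Brightwater, so Oren controls Brightwater.
Neither Oren nor any entity Oren controls holds any voting interest in Vireo.
So Oren does not control Vireo.

No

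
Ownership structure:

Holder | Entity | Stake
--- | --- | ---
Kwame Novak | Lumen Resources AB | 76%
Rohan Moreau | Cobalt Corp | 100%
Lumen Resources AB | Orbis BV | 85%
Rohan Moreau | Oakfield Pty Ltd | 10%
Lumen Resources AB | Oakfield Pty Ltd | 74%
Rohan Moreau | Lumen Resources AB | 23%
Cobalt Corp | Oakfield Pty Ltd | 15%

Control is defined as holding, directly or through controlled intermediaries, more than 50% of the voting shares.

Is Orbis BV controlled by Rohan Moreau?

Rohan holds 100% of Cobalt, so Rohan controls Cobalt.
Neither Rohan nor any entity Rohan controls holds any voting interest in Orbis.
So Rohan does not control Orbis.

No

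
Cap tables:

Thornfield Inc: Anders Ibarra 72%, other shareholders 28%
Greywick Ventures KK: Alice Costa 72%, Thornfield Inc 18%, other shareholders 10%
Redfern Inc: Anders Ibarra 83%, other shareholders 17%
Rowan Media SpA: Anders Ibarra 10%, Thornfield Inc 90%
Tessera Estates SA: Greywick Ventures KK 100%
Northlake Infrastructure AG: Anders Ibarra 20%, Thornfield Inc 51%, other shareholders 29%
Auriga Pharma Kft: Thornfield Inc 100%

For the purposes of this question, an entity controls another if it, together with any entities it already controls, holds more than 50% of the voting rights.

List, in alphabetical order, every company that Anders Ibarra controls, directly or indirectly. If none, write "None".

Anders holds 72% of Thornfield, so Anders controls Thornfield.
Anders holds 83% of Redfern, so Anders controls Redfern.
Anders and Thornfield together hold 10% + 90% = 100% of Rowan, so Anders controls Rowan.
Anders and Thornfield together hold 20% + 51% = 71% of Northlake, so Anders controls Northlake.
Thornfield holds 100% of Auriga, so Anders controls Auriga.
No other company's threshold is met.

Auriga Pharma Kft, Northlake Infrastructure AG, Redfern Inc, Rowan Media SpA, Thornfield Inc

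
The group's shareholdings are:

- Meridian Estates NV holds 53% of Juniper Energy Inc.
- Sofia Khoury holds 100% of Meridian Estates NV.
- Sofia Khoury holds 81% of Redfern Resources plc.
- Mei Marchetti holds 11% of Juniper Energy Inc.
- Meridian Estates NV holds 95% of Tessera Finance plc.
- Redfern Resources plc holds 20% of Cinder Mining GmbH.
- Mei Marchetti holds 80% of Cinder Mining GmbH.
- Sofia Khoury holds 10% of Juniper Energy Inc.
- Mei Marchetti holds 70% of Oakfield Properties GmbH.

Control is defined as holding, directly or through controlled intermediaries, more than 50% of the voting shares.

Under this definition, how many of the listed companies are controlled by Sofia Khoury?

4

Sofia holds 100% of Meridian, so Sofia controls Meridian.
Sofia and Meridian together hold 10% + 53% = 63% of Juniper, so Sofia controls Juniper.
Sofia holds 81% of Redfern, so Sofia controls Redfern.
Meridian holds 95% of Tessera, so Sofia controls Tessera.
No other company's threshold is met.
Sofia controls 4 companies.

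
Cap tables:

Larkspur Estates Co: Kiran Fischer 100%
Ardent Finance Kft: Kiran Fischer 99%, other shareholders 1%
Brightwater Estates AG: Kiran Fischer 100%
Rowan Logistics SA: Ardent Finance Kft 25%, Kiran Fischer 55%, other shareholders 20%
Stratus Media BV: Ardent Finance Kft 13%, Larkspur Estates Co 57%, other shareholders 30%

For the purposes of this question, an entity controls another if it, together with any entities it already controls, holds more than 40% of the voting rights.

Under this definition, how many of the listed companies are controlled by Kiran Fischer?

Kiran holds 100% of Larkspur, so Kiran controls Larkspur.
Kiran holds 99% of Ardent, so Kiran controls Ardent.
Kiran holds 100% of Brightwater, so Kiran controls Brightwater.
Ardent and Kiran together hold 25% + 55% = 80% of Rowan, so Kiran controls Rowan.
Ardent and Larkspur together hold 13% + 57% = 70% of Stratus, so Kiran controls Stratus.
Kiran controls 5 companies.

5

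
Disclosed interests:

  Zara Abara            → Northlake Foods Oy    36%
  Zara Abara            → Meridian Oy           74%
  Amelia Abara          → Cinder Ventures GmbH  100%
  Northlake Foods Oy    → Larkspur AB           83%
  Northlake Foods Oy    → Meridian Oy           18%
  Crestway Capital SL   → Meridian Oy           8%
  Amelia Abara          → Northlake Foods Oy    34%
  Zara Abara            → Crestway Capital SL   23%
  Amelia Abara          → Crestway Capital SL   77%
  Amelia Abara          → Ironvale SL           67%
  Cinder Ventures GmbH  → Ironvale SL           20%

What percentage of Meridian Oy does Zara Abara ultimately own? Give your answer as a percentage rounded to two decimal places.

Zara reaches Meridian along 3 paths.
Direct stake: 74% = 74%.
Via Northlake: 36% × 18% = 6.48%.
Via Crestway: 23% × 8% = 1.84%.
Total: 74% + 6.48% + 1.84% = 82.32%.

82.32%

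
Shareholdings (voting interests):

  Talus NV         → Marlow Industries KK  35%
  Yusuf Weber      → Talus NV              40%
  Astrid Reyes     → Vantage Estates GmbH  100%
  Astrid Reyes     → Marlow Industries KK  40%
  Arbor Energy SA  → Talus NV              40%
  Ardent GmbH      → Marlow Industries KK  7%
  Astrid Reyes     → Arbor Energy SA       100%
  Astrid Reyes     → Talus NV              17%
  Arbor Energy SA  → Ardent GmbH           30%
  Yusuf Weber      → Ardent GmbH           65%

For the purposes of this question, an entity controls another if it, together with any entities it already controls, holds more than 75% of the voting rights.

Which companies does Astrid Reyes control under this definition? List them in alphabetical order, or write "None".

Astrid holds 100% of Arbor, so Astrid controls Arbor.
Astrid holds 100% of Vantage, so Astrid controls Vantage.
No other company's threshold is met.

Arbor Energy SA, Vantage Estates GmbH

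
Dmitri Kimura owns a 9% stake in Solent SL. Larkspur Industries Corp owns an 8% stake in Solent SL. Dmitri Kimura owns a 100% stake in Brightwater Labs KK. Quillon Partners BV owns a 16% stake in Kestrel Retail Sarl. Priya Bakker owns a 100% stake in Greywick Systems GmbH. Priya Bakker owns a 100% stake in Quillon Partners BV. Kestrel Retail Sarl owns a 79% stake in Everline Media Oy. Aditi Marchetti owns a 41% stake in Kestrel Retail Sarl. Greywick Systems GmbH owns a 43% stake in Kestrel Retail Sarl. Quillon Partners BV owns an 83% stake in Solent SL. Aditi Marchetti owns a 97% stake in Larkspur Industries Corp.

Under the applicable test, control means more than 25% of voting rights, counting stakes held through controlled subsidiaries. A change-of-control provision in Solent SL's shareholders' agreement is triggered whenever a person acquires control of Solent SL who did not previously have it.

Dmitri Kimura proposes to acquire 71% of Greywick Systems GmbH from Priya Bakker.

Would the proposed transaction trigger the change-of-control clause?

No

The purchase adds only to Dmitri's holdings (Priya's stake shrinks), so Dmitri is the only person who could newly come to control Solent.
Dmitri holds 100% of Brightwater, so Dmitri controls Brightwater.
In Solent, Dmitri's side holds only 9%, not > 25%.
So before the transaction, Dmitri does not control Solent.
After the purchase, Dmitri holds 71% of Greywick directly, and Priya's stake falls to 29%.
Dmitri holds 71% of Greywick, so Dmitri controls Greywick.
Greywick holds 43% of Kestrel, so Dmitri controls Kestrel.
Kestrel holds 79% of Everline, so Dmitri controls Everline.
After the transaction, Dmitri's side holds 9% of Solent, not > 25%, so Dmitri still does not control Solent.
No new person acquires control, so the clause is not triggered.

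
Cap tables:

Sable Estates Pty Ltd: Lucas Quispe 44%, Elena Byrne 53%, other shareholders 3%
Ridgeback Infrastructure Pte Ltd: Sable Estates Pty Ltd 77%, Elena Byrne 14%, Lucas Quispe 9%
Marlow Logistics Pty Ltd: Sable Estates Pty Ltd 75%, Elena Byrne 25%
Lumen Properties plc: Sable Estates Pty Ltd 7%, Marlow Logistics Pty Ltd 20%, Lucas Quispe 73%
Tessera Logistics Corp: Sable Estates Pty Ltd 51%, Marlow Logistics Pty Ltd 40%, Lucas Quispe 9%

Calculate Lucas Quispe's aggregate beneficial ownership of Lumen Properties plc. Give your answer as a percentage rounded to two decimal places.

Lucas reaches Lumen along 3 paths.
Via Sable: 44% × 7% = 3.08%.
Via Sable → Marlow: 44% × 75% × 20% = 6.6%.
Direct stake: 73% = 73%.
Total: 3.08% + 6.6% + 73% = 82.68%.

82.68%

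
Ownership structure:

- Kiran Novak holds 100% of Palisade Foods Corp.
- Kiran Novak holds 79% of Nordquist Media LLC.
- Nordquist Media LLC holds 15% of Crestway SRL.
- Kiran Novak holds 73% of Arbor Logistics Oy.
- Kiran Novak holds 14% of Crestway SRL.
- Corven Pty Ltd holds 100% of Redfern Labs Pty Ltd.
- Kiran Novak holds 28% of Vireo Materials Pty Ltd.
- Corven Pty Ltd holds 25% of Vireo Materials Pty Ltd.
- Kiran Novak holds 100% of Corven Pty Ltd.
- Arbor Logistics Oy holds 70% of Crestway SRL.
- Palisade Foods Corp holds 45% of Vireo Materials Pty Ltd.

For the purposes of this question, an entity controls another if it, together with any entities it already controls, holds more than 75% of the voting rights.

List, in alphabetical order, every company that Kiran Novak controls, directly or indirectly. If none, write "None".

Corven Pty Ltd, Nordquist Media LLC, Palisade Foods Corp, Redfern Labs Pty Ltd, Vireo Materials Pty Ltd

Kiran holds 100% of Palisade, so Kiran controls Palisade.
Kiran holds 100% of Corven, so Kiran controls Corven.
Kiran holds 79% of Nordquist, so Kiran controls Nordquist.
Corven holds 100% of Redfern, so Kiran controls Redfern.
Corven and Palisade and Kiran together hold 25% + 45% + 28% = 98% of Vireo, so Kiran controls Vireo.
No other company's threshold is met.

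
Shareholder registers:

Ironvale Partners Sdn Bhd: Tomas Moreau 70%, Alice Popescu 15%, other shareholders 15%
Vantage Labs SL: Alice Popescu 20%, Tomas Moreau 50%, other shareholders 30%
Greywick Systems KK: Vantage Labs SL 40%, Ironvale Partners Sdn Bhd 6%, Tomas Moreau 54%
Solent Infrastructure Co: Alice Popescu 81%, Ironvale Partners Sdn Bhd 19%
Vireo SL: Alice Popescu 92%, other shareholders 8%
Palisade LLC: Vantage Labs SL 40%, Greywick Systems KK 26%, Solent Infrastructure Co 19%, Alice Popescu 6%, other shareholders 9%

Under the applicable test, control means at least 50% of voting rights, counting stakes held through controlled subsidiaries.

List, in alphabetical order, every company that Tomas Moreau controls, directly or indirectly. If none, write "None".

Tomas holds 70% of Ironvale, so Tomas controls Ironvale.
Tomas holds 50% of Vantage, so Tomas controls Vantage.
Vantage and Ironvale and Tomas together hold 40% + 6% + 54% = 100% of Greywick, so Tomas controls Greywick.
Vantage and Greywick together hold 40% + 26% = 66% of Palisade, so Tomas controls Palisade.
No other company's threshold is met.

Greywick Systems KK, Ironvale Partners Sdn Bhd, Palisade LLC, Vantage Labs SL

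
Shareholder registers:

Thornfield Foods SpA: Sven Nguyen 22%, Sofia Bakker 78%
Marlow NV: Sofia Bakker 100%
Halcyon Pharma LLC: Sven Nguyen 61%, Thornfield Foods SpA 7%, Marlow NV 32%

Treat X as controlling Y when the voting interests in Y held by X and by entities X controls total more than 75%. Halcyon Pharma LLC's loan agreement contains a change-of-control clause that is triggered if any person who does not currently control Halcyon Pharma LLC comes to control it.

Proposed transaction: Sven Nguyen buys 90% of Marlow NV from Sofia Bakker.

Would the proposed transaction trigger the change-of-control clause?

The purchase adds only to Sven's holdings (Sofia's stake shrinks), so Sven is the only person who could newly come to control Halcyon.
Sven's largest direct stake is 61% in Halcyon, which does not meet the threshold, so Sven controls no company.
In Halcyon, Sven's side holds only 61%, not > 75%.
So before the transaction, Sven does not control Halcyon.
After the purchase, Sven holds 90% of Marlow directly, and Sofia's stake falls to 10%.
Sven holds 90% of Marlow, so Sven controls Marlow.
Sven and Marlow together hold 61% + 32% = 93% of Halcyon, so Sven controls Halcyon.
Sven did not control Halcyon before and does after, so the clause is triggered.

Yes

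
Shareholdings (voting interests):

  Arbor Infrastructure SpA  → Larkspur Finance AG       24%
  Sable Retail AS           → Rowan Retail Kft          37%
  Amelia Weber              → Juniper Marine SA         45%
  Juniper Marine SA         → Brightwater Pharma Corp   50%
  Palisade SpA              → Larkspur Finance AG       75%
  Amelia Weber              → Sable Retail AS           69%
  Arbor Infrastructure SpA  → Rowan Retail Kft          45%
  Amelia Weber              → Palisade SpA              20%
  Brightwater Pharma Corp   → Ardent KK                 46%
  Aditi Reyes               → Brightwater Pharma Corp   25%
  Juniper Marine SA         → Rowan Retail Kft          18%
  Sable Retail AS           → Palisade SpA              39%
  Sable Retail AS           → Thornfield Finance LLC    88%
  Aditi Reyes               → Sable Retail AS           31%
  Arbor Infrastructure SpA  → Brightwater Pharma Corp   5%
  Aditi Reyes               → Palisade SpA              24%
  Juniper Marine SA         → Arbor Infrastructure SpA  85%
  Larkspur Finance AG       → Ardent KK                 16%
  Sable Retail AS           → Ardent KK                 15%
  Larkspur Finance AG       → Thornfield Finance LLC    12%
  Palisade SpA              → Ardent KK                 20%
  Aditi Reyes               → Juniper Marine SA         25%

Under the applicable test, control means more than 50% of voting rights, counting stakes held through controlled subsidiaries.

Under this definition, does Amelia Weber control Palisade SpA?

Amelia holds 69% of Sable, so Amelia controls Sable.
Amelia and Sable together hold 20% + 39% = 59% of Palisade, so Amelia controls Palisade.

Yes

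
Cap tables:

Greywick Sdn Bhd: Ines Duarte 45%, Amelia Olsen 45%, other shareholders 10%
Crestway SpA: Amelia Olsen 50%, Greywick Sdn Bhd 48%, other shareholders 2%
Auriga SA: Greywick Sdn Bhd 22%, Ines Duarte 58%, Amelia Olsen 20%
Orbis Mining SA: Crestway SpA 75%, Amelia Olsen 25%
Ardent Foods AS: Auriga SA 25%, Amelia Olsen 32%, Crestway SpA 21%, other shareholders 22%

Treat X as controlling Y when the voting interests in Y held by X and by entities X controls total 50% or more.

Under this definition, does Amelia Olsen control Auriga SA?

No

Amelia holds 50% of Crestway, so Amelia controls Crestway.
Crestway and Amelia together hold 75% + 25% = 100% of Orbis, so Amelia controls Orbis.
Amelia and Crestway together hold 32% + 21% = 53% of Ardent, so Amelia controls Ardent.
In Auriga, Amelia's side holds only 20%, not ≥ 50%.
So Amelia does not control Auriga.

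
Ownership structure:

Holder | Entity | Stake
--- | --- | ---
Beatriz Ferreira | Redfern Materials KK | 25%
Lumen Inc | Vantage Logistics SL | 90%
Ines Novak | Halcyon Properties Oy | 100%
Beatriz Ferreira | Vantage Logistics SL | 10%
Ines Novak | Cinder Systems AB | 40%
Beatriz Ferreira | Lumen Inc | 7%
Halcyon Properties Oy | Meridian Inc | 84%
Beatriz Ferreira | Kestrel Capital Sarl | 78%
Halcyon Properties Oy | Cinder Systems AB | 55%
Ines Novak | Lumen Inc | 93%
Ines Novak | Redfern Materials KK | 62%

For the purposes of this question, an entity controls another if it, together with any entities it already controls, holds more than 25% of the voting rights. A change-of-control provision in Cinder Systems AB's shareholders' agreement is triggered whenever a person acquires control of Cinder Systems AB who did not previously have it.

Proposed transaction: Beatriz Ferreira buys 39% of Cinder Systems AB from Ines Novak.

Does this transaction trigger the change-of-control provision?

Yes

The purchase adds only to Beatriz's holdings (Ines's stake shrinks), so Beatriz is the only person who could newly come to control Cinder.
Beatriz holds 78% of Kestrel, so Beatriz controls Kestrel.
Neither Beatriz nor any entity Beatriz controls holds any voting interest in Cinder.
So before the transaction, Beatriz does not control Cinder.
After the purchase, Beatriz holds 39% of Cinder directly, and Ines's stake falls to 1%.
Beatriz holds 39% of Cinder, so Beatriz controls Cinder.
Beatriz did not control Cinder before and does after, so the clause is triggered.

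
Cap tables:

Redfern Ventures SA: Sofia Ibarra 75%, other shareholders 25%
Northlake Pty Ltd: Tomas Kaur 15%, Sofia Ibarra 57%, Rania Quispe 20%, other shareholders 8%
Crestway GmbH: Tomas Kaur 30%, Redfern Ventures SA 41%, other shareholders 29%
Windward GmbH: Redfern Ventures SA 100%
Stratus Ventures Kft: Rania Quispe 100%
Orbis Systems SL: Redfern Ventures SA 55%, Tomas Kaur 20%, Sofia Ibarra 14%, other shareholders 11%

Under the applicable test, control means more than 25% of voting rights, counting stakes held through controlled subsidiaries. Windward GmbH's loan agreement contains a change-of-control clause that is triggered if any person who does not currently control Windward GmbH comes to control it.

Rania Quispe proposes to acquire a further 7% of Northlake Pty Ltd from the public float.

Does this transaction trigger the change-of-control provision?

No

The purchase changes only Rania's holdings, so Rania is the only person who could newly come to control Windward.
Rania holds 100% of Stratus, so Rania controls Stratus.
Neither Rania nor any entity Rania controls holds any voting interest in Windward.
So before the transaction, Rania does not control Windward.
After the purchase, Rania's direct stake in Northlake rises to 20% + 7% = 27%.
Rania holds 27% of Northlake, so Rania controls Northlake.
After the transaction, neither Rania nor any entity Rania controls holds a voting interest in Windward, so Rania still does not control it.
No new person acquires control, so the clause is not triggered.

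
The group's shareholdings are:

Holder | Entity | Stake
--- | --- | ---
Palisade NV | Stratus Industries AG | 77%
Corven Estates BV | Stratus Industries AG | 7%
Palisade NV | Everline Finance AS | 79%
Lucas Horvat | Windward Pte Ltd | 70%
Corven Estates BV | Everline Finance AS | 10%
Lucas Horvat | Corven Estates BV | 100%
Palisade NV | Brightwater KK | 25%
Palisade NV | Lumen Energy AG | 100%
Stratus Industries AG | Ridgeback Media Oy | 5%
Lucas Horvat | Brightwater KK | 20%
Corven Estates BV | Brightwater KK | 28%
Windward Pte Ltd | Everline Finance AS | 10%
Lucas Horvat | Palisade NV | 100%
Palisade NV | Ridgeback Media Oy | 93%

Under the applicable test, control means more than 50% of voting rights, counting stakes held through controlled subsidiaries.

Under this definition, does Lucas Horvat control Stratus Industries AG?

Lucas holds 100% of Corven, so Lucas controls Corven.
Lucas holds 100% of Palisade, so Lucas controls Palisade.
Palisade and Corven together hold 77% + 7% = 84% of Stratus, so Lucas controls Stratus.

Yes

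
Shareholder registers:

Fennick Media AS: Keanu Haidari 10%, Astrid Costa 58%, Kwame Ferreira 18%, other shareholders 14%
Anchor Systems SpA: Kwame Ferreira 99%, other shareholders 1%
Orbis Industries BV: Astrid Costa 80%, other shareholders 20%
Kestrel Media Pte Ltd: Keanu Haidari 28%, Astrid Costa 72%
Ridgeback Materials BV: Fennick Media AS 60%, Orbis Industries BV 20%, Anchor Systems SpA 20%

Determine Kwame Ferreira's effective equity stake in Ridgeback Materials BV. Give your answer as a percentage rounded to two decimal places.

Kwame reaches Ridgeback along 2 paths.
Via Fennick: 18% × 60% = 10.8%.
Via Anchor: 99% × 20% = 19.8%.
Total: 10.8% + 19.8% = 30.6%.
Rounded: 30.60%.

30.60%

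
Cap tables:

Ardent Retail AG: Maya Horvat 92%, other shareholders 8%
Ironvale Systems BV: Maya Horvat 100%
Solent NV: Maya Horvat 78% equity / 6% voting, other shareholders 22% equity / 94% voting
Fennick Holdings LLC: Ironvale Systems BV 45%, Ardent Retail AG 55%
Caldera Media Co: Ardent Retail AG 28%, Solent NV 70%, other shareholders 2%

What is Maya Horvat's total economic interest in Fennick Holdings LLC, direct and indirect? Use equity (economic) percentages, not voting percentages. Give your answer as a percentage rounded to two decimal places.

Maya reaches Fennick along 2 paths.
Via Ironvale: 100% × 45% = 45%.
Via Ardent: 92% × 55% = 50.6%.
Total: 45% + 50.6% = 95.6%.
Rounded: 95.60%.

95.60%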